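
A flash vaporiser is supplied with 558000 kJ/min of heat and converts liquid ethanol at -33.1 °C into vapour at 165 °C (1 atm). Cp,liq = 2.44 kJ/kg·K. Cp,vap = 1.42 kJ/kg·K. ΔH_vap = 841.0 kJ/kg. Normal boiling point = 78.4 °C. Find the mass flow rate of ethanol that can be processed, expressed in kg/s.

ṁ = 7.52 kg/s

Δh = 2.44×(78.4−-33.1) + 841.0 + 1.42×(165−78.4) = 1236 kJ/kg
Q = 558000 kJ/min = 9300 kJ/s = 9300 kJ/s
ṁ = Q/Δh = 9300 / 1236 = 7.5241 kg/s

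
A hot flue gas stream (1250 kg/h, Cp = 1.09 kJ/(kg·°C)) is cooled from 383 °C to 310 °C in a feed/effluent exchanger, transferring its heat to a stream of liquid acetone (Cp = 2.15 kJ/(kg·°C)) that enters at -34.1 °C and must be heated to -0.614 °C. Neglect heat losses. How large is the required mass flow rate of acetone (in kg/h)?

ṁ_c = 1380 kg/h

Heat released by hot stream: Q = 1250 × 1.09 × (383 − 310) = 99462 kJ/h
Energy balance on cold side (adiabatic exchanger): Q = ṁ_c·Cp_c·(T_c,out − T_c,in)
ṁ_c = 99462 / [2.15 × (-0.614 − -34.1)] = 1381.5 kg/h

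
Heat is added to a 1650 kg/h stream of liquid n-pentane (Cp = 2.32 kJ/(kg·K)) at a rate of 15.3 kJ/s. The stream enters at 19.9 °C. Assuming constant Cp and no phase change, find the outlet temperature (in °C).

T_out = 34.3 °C

Q = 15.3 kJ/s = 55080 kJ/h
ΔT = Q/(ṁ·Cp) = 55080/(1650×2.32) = 14.389 K
T_out = 19.9 + 14.389 = 34.289 °C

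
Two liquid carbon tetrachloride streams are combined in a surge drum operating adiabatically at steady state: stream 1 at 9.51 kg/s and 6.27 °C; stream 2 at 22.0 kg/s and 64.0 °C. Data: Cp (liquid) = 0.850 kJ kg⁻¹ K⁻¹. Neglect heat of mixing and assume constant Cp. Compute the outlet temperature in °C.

T_out = 46.6 °C

Adiabatic, steady state ⇒ Σ ṁᵢCp,ᵢ(T_out − Tᵢ) = 0
Σ ṁᵢCp,ᵢTᵢ = 9.51×0.850×6.27 + 22.0×0.850×64.0 = 1247.5
Σ ṁᵢCp,ᵢ = 9.51×0.850 + 22.0×0.850 = 26.783
T_out = 1247.5 / 26.783 = 46.577 °C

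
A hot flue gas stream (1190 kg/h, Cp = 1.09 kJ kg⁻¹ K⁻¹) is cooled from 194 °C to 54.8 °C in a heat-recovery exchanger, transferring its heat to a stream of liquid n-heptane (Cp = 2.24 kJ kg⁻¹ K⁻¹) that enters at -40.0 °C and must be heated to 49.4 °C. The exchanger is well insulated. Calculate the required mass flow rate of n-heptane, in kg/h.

ṁ_c = 902 kg/h

Heat released by hot stream: Q = 1190 × 1.09 × (194 − 54.8) = 180560 kJ/h
Energy balance on cold side (adiabatic exchanger): Q = ṁ_c·Cp_c·(T_c,out − T_c,in)
ṁ_c = 180560 / [2.24 × (49.4 − -40.0)] = 901.63 kg/h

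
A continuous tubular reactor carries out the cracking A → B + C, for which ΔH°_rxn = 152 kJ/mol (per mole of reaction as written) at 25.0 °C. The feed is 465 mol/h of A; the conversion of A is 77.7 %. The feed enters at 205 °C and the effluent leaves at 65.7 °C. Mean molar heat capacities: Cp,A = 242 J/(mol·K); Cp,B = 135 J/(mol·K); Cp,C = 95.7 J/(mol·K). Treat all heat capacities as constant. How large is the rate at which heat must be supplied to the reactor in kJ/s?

Q_in = 10.9 kJ/s

Extent of reaction ξ = 0.777 × 465 = 361.31 mol/h
Reaction term: ξ·ΔH°_rxn = 361.31 × 152 = 54918 kJ/h
Sensible, feed 205→25 °C: -20255 kJ/h
Outlet flows (mol/h): A 103.69, B 361.31, C 361.31
Sensible, products 25→65.7 °C: 4413.8 kJ/h
Q = ΔH = 39077 kJ/h = 10.855 kW
Heat supplied = 10.855 kJ/s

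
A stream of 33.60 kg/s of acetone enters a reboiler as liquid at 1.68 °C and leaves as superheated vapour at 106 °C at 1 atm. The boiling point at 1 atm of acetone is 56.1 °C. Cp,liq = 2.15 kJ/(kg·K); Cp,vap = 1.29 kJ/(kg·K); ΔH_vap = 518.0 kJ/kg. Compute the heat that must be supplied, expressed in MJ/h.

Q = 84600 MJ/h

liquid 1.68→56.1 °C: 117 kJ/kg
vaporisation at 56.1 °C: 518 kJ/kg
vapour 56.1→106 °C: 64.371 kJ/kg
Δh = 117 + 518 + 64.371 = 699.37 kJ/kg
Q = ṁ·Δh = 33.60 kg/s × 699.37 kJ/kg = 23499 kJ/s
|Q| = 23499 kW = 84596 MJ/h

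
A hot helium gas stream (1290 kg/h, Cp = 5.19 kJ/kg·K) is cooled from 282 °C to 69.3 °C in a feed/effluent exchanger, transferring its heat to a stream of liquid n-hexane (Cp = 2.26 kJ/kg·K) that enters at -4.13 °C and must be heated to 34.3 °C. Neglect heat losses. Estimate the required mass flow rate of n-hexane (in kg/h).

Heat released by hot stream: Q = 1290 × 5.19 × (282 − 69.3) = 1.424e+06 kJ/h
Energy balance on cold side (adiabatic exchanger): Q = ṁ_c·Cp_c·(T_c,out − T_c,in)
ṁ_c = 1.424e+06 / [2.26 × (34.3 − -4.13)] = 16396 kg/h

ṁ_c = 16400 kg/h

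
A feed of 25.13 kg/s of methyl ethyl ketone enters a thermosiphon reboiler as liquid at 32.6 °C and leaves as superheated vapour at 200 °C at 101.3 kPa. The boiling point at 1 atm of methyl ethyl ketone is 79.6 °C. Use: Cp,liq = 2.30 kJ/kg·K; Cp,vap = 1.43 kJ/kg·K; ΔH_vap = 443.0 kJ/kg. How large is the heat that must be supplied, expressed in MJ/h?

liquid 32.6→79.6 °C: 108.1 kJ/kg
vaporisation at 79.6 °C: 443 kJ/kg
vapour 79.6→200 °C: 172.17 kJ/kg
Δh = 108.1 + 443 + 172.17 = 723.27 kJ/kg
Q = ṁ·Δh = 25.13 kg/s × 723.27 kJ/kg = 18176 kJ/s
|Q| = 18176 kW = 65433 MJ/h

Q = 65400 MJ/h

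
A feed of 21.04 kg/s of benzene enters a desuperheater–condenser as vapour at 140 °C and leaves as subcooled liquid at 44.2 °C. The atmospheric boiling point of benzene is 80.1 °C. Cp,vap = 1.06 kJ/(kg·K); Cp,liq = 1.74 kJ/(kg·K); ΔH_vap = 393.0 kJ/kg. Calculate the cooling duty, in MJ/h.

vapour 140→80.1 °C: -63.494 kJ/kg
condensation at 80.1 °C: -393 kJ/kg
liquid 80.1→44.2 °C: -62.466 kJ/kg
Δh = -63.494 + -393 + -62.466 = -518.96 kJ/kg
Q = ṁ·Δh = 21.04 kg/s × -518.96 kJ/kg = -10919 kJ/s
|Q| = 10919 kW = 39308 MJ/h

Q_c = 39300 MJ/h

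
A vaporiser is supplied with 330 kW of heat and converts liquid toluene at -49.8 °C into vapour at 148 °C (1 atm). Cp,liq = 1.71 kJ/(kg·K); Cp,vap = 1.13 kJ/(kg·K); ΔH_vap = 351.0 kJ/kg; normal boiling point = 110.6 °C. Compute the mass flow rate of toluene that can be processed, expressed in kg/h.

Δh = 1.71×(110.6−-49.8) + 351.0 + 1.13×(148−110.6) = 667.55 kJ/kg
Q = 330 kW = 330 kJ/s = 1.188e+06 kJ/h
ṁ = Q/Δh = 1.188e+06 / 667.55 = 1779.7 kg/h

ṁ = 1780 kg/h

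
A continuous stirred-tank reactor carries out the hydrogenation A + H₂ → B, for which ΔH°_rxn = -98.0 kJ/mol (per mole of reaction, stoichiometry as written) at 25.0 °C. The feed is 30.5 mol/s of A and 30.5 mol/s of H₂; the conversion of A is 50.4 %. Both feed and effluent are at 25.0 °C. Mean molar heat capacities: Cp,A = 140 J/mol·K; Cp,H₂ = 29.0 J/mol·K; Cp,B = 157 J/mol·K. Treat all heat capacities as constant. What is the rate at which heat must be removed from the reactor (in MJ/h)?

Q_out = 5420 MJ/h

Extent of reaction ξ = 0.504 × 30.5 = 15.372 mol/s
Reaction term: ξ·ΔH°_rxn = 15.372 × -98.0 = -1506.5 kJ/s
Q = ΔH = -1506.5 kJ/s = -1506.5 kW
Heat removed = 5423.2 MJ/h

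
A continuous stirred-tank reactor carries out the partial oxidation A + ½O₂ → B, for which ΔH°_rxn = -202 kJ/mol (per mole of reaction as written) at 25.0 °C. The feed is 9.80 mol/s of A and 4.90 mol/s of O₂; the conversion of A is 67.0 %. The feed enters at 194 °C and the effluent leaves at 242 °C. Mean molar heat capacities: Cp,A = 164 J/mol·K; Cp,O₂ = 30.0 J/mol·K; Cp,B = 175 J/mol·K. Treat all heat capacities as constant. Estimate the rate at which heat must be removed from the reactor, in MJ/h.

Extent of reaction ξ = 0.670 × 9.80 = 6.566 mol/s
Reaction term: ξ·ΔH°_rxn = 6.566 × -202 = -1326.3 kJ/s
Sensible, feed 194→25 °C: -296.46 kJ/s
Outlet flows (mol/s): A 3.234, O₂ 1.617, B 6.566
Sensible, products 25→242 °C: 374.96 kJ/s
Q = ΔH = -1247.8 kJ/s = -1247.8 kW
Heat removed = 4492.2 MJ/h

Q_out = 4490 MJ/h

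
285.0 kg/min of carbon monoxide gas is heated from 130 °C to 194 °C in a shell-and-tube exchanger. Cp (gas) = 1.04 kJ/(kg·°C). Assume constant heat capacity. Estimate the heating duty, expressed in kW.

Q = 316 kW

Q = ṁ·Cp·ΔT = 285.0 × 1.04 × (194 − 130) = 18970 kJ/min
Converting: 18970 / 60 s = 316.16 kW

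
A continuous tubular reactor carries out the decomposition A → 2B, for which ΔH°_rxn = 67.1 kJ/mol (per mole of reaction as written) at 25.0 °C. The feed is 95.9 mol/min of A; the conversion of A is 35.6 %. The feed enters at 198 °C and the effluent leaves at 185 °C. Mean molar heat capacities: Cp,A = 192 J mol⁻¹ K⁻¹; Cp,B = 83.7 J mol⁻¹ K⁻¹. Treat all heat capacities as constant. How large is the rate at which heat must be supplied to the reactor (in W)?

Q_in = 32000 W

Extent of reaction ξ = 0.356 × 95.9 = 34.14 mol/min
Reaction term: ξ·ΔH°_rxn = 34.14 × 67.1 = 2290.8 kJ/min
Sensible, feed 198→25 °C: -3185.4 kJ/min
Outlet flows (mol/min): A 61.76, B 68.281
Sensible, products 25→185 °C: 2811.7 kJ/min
Q = ΔH = 1917.1 kJ/min = 31.951 kW
Heat supplied = 31951 W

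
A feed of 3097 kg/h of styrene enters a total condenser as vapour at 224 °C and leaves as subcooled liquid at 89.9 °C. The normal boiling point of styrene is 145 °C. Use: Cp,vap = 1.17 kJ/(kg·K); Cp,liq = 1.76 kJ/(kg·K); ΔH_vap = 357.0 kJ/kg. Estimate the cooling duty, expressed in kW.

vapour 224→145 °C: -92.43 kJ/kg
condensation at 145 °C: -357 kJ/kg
liquid 145→89.9 °C: -96.976 kJ/kg
Δh = -92.43 + -357 + -96.976 = -546.41 kJ/kg
Q = ṁ·Δh = 3097 kg/h × -546.41 kJ/kg = -1.6922e+06 kJ/h
|Q| = 470.06 kW

Q_c = 470 kW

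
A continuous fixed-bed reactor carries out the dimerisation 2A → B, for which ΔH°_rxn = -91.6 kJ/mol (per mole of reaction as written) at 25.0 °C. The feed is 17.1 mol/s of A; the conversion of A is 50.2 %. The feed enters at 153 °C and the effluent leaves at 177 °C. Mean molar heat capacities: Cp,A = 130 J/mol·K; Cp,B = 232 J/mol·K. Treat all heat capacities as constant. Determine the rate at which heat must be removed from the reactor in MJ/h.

Extent of reaction ξ = 0.502 × 17.1 / 2 = 4.2921 mol/s
Reaction term: ξ·ΔH°_rxn = 4.2921 × -91.6 = -393.16 kJ/s
Sensible, feed 153→25 °C: -284.54 kJ/s
Outlet flows (mol/s): A 8.5158, B 4.2921
Sensible, products 25→177 °C: 319.63 kJ/s
Q = ΔH = -358.07 kJ/s = -358.07 kW
Heat removed = 1289.1 MJ/h

Q_out = 1290 MJ/h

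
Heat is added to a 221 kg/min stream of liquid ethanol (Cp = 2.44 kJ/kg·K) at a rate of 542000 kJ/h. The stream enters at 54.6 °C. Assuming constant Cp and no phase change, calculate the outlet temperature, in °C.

T_out = 71.4 °C

Q = 542000 kJ/h = 9033.3 kJ/min
ΔT = Q/(ṁ·Cp) = 9033.3/(221×2.44) = 16.752 K
T_out = 54.6 + 16.752 = 71.352 °C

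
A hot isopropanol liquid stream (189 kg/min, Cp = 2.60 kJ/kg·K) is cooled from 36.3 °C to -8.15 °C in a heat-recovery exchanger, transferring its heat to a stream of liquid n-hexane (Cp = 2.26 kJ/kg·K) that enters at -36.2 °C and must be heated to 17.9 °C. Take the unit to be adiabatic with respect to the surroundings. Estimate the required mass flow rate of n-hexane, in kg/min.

Heat released by hot stream: Q = 189 × 2.60 × (36.3 − -8.15) = 21843 kJ/min
Energy balance on cold side (adiabatic exchanger): Q = ṁ_c·Cp_c·(T_c,out − T_c,in)
ṁ_c = 21843 / [2.26 × (17.9 − -36.2)] = 178.65 kg/min

ṁ_c = 179 kg/min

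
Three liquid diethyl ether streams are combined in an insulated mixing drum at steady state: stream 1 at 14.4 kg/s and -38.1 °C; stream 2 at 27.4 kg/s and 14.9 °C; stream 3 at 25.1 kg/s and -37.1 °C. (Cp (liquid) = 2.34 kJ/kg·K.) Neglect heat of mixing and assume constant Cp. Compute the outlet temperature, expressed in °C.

T_out = -16.0 °C

No heat crosses the boundary, so H_out = H_in.
T_out = Σ ṁᵢCp,ᵢTᵢ / Σ ṁᵢCp,ᵢ
      = -2507.5 / 156.55 = -16.018 °C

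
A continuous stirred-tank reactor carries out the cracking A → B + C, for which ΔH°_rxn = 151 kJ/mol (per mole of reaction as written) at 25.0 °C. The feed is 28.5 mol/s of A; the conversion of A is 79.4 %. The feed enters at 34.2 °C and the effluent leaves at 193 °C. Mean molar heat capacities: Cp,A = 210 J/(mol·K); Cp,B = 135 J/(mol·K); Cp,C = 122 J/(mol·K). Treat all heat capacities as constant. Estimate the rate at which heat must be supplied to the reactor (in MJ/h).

Extent of reaction ξ = 0.794 × 28.5 = 22.629 mol/s
Reaction term: ξ·ΔH°_rxn = 22.629 × 151 = 3417 kJ/s
Sensible, feed 34.2→25 °C: -55.062 kJ/s
Outlet flows (mol/s): A 5.871, B 22.629, C 22.629
Sensible, products 25→193 °C: 1184.2 kJ/s
Q = ΔH = 4546.1 kJ/s = 4546.1 kW
Heat supplied = 16366 MJ/h

Q_in = 16400 MJ/h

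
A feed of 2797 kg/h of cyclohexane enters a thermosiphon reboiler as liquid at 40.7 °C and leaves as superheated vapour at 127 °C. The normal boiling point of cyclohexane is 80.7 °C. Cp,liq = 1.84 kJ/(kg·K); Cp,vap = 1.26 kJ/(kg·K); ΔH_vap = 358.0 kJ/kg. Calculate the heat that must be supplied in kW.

Q = 381 kW

liquid 40.7→80.7 °C: 73.6 kJ/kg
vaporisation at 80.7 °C: 358 kJ/kg
vapour 80.7→127 °C: 58.338 kJ/kg
Δh = 73.6 + 358 + 58.338 = 489.94 kJ/kg
Q = ṁ·Δh = 2797 kg/h × 489.94 kJ/kg = 1.3704e+06 kJ/h
|Q| = 380.65 kW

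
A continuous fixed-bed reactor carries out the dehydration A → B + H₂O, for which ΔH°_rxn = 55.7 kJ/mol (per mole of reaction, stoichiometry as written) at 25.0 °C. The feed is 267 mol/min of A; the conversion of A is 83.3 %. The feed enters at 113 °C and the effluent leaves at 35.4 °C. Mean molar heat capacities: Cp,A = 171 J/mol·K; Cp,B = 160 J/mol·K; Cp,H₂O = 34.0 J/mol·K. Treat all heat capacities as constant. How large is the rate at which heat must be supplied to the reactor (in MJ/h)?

Extent of reaction ξ = 0.833 × 267 = 222.41 mol/min
Reaction term: ξ·ΔH°_rxn = 222.41 × 55.7 = 12388 kJ/min
Sensible, feed 113→25 °C: -4017.8 kJ/min
Outlet flows (mol/min): A 44.589, B 222.41, H₂O 222.41
Sensible, products 25→35.4 °C: 528.03 kJ/min
Q = ΔH = 8898.5 kJ/min = 148.31 kW
Heat supplied = 533.91 MJ/h

Q_in = 534 MJ/h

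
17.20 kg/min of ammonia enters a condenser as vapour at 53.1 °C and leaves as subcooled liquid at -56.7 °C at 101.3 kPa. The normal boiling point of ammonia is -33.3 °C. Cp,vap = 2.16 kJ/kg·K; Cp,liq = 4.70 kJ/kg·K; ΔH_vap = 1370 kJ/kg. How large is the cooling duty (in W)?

Q_c = 478000 W

vapour 53.1→-33.3 °C: -186.62 kJ/kg
condensation at -33.3 °C: -1370 kJ/kg
liquid -33.3→-56.7 °C: -109.98 kJ/kg
Δh = -186.62 + -1370 + -109.98 = -1666.6 kJ/kg
Q = ṁ·Δh = 17.20 kg/min × -1666.6 kJ/kg = -28666 kJ/min
|Q| = 477.76 kW = 477760 W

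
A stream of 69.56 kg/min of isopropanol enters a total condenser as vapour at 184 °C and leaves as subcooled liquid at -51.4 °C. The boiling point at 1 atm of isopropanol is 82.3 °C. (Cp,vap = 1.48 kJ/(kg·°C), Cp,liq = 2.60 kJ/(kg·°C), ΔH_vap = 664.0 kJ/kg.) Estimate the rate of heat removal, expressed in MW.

Q_c = 1.35 MW

vapour 184→82.3 °C: -150.52 kJ/kg
condensation at 82.3 °C: -664 kJ/kg
liquid 82.3→-51.4 °C: -347.62 kJ/kg
Δh = -150.52 + -664 + -347.62 = -1162.1 kJ/kg
Q = ṁ·Δh = 69.56 kg/min × -1162.1 kJ/kg = -80838 kJ/min
|Q| = 1347.3 kW = 1.3473 MW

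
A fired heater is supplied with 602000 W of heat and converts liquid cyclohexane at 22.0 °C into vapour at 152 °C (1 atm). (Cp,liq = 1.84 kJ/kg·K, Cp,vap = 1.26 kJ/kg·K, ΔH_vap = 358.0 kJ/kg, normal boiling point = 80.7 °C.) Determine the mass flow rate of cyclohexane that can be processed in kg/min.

ṁ = 65.0 kg/min

Δh = 1.84×(80.7−22.0) + 358.0 + 1.26×(152−80.7) = 555.85 kJ/kg
Q = 602000 W = 602 kJ/s = 36120 kJ/min
ṁ = Q/Δh = 36120 / 555.85 = 64.982 kg/min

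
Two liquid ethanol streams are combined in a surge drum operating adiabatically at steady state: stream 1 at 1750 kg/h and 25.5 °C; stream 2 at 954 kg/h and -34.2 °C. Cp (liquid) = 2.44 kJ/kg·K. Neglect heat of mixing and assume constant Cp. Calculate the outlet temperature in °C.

Energy balance with Q = 0: Σ ṁᵢCp,ᵢ(T_out − Tᵢ) = 0
Σ ṁᵢCp,ᵢTᵢ = 1750×2.44×25.5 + 954×2.44×-34.2 = 29276
Σ ṁᵢCp,ᵢ = 1750×2.44 + 954×2.44 = 6597.8
T_out = 29276 / 6597.8 = 4.4372 °C

T_out = 4.44 °C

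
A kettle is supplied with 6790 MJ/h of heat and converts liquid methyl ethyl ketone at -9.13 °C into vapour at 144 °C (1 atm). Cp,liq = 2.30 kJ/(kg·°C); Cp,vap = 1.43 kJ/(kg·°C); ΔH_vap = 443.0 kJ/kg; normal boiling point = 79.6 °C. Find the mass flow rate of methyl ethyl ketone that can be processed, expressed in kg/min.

ṁ = 153 kg/min

Δh = 2.30×(79.6−-9.13) + 443.0 + 1.43×(144−79.6) = 739.17 kJ/kg
Q = 6790 MJ/h = 1886.1 kJ/s = 113170 kJ/min
ṁ = Q/Δh = 113170 / 739.17 = 153.1 kg/min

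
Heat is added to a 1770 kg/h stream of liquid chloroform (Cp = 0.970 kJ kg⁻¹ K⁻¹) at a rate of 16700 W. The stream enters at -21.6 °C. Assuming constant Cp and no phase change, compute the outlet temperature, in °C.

T_out = 13.4 °C

Q = 16700 W = 60120 kJ/h
ΔT = Q/(ṁ·Cp) = 60120/(1770×0.970) = 35.017 K
T_out = -21.6 + 35.017 = 13.417 °C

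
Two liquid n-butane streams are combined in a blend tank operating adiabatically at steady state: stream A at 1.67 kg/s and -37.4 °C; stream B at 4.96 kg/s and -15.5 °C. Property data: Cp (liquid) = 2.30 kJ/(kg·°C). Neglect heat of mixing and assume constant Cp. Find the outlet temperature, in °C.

T_out = -21.0 °C

Energy balance with Q = 0: Σ ṁᵢCp,ᵢ(T_out − Tᵢ) = 0
T_out = Σ ṁᵢCp,ᵢTᵢ / Σ ṁᵢCp,ᵢ
      = -320.48 / 15.249 = -21.016 °C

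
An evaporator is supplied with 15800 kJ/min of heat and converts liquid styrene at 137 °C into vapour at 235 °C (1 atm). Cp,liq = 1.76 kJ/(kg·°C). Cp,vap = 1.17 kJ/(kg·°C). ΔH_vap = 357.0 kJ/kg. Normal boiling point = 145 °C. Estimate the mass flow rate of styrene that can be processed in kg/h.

Δh = 1.76×(145−137) + 357.0 + 1.17×(235−145) = 476.38 kJ/kg
Q = 15800 kJ/min = 263.33 kJ/s = 948000 kJ/h
ṁ = Q/Δh = 948000 / 476.38 = 1990 kg/h

ṁ = 1990 kg/h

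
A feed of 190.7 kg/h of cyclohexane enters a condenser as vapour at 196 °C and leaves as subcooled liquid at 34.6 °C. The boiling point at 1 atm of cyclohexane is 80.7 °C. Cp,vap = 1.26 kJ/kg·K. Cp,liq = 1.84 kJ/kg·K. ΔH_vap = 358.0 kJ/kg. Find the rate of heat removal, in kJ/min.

vapour 196→80.7 °C: -145.28 kJ/kg
condensation at 80.7 °C: -358 kJ/kg
liquid 80.7→34.6 °C: -84.824 kJ/kg
Δh = -145.28 + -358 + -84.824 = -588.1 kJ/kg
Q = ṁ·Δh = 190.7 kg/h × -588.1 kJ/kg = -112150 kJ/h
|Q| = 31.153 kW = 1869.2 kJ/min

Q_c = 1870 kJ/min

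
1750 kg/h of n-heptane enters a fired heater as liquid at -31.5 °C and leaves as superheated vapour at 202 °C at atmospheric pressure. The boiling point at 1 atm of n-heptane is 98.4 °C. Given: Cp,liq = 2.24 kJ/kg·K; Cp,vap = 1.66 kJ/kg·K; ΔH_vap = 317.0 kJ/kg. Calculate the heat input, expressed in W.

liquid -31.5→98.4 °C: 290.98 kJ/kg
vaporisation at 98.4 °C: 317 kJ/kg
vapour 98.4→202 °C: 171.98 kJ/kg
Δh = 290.98 + 317 + 171.98 = 779.95 kJ/kg
Q = ṁ·Δh = 1750 kg/h × 779.95 kJ/kg = 1.3649e+06 kJ/h
|Q| = 379.14 kW = 379140 W

Q = 379000 W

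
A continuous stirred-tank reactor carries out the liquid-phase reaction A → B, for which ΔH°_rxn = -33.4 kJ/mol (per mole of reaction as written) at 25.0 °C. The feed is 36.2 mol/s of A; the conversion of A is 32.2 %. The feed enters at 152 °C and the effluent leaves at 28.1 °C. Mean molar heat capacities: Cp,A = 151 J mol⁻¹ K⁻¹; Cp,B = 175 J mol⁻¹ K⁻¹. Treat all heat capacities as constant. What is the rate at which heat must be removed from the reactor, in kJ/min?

Q_out = 63900 kJ/min

Extent of reaction ξ = 0.322 × 36.2 = 11.656 mol/s
Reaction term: ξ·ΔH°_rxn = 11.656 × -33.4 = -389.32 kJ/s
Sensible, feed 152→25 °C: -694.21 kJ/s
Outlet flows (mol/s): A 24.544, B 11.656
Sensible, products 25→28.1 °C: 17.812 kJ/s
Q = ΔH = -1065.7 kJ/s = -1065.7 kW
Heat removed = 63943 kJ/min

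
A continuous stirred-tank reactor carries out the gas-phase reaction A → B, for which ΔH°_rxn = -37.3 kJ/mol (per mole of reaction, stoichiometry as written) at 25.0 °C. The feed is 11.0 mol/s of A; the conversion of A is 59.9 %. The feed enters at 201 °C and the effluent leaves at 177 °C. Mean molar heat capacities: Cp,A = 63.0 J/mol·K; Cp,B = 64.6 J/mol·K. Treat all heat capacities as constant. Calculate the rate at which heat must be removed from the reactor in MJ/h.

Extent of reaction ξ = 0.599 × 11.0 = 6.589 mol/s
Reaction term: ξ·ΔH°_rxn = 6.589 × -37.3 = -245.77 kJ/s
Sensible, feed 201→25 °C: -121.97 kJ/s
Outlet flows (mol/s): A 4.411, B 6.589
Sensible, products 25→177 °C: 106.94 kJ/s
Q = ΔH = -260.8 kJ/s = -260.8 kW
Heat removed = 938.88 MJ/h

Q_out = 939 MJ/h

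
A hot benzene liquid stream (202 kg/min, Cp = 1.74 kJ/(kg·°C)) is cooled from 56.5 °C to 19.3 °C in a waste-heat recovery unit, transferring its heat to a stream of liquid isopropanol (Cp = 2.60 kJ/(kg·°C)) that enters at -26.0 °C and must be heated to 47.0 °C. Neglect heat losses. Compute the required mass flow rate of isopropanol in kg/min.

Heat released by hot stream: Q = 202 × 1.74 × (56.5 − 19.3) = 13075 kJ/min
Energy balance on cold side (adiabatic exchanger): Q = ṁ_c·Cp_c·(T_c,out − T_c,in)
ṁ_c = 13075 / [2.60 × (47.0 − -26.0)] = 68.889 kg/min

ṁ_c = 68.9 kg/min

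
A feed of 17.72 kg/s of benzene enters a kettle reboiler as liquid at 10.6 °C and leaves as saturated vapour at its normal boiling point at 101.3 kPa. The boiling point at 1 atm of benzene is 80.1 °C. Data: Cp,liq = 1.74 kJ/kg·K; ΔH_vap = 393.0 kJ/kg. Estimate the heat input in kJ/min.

liquid 10.6→80.1 °C: 120.93 kJ/kg
vaporisation at 80.1 °C: 393 kJ/kg
Δh = 120.93 + 393 = 513.93 kJ/kg
Q = ṁ·Δh = 17.72 kg/s × 513.93 kJ/kg = 9106.8 kJ/s
|Q| = 9106.8 kW = 546410 kJ/min

Q = 546000 kJ/min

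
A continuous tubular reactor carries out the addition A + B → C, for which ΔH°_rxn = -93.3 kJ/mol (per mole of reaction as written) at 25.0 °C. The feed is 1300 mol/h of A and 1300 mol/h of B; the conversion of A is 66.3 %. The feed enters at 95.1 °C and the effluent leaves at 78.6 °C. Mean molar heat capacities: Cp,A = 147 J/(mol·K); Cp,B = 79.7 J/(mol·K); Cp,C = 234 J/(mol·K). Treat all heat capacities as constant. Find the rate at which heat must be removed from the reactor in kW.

Q_out = 23.6 kW

Extent of reaction ξ = 0.663 × 1300 = 861.9 mol/h
Reaction term: ξ·ΔH°_rxn = 861.9 × -93.3 = -80415 kJ/h
Sensible, feed 95.1→25 °C: -20659 kJ/h
Outlet flows (mol/h): A 438.1, B 438.1, C 861.9
Sensible, products 25→78.6 °C: 16134 kJ/h
Q = ΔH = -84941 kJ/h = -23.595 kW
Heat removed = 23.595 kW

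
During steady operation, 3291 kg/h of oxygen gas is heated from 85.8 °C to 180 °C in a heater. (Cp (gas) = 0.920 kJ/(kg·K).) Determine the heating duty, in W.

Q = ṁ·Cp·ΔT = 3291 × 0.920 × (180 − 85.8) = 285210 kJ/h
Converting: 285210 / 3600 s = 79.225 kW
Heating duty = 79225 W

Q = 79200 W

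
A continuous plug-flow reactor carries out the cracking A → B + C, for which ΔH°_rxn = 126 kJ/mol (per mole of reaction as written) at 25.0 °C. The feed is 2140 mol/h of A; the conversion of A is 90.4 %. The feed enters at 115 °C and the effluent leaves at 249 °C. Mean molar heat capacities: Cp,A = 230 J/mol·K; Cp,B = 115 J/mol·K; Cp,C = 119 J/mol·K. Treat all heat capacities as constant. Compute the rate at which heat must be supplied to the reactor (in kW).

Q_in = 86.5 kW

Extent of reaction ξ = 0.904 × 2140 = 1934.6 mol/h
Reaction term: ξ·ΔH°_rxn = 1934.6 × 126 = 243750 kJ/h
Sensible, feed 115→25 °C: -44298 kJ/h
Outlet flows (mol/h): A 205.44, B 1934.6, C 1934.6
Sensible, products 25→249 °C: 111990 kJ/h
Q = ΔH = 311440 kJ/h = 86.512 kW
Heat supplied = 86.512 kW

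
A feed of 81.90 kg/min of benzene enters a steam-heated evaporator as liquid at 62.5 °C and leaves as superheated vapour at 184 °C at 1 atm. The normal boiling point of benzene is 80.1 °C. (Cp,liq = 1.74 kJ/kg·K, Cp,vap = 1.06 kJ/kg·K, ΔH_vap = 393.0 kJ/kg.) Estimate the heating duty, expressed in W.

Q = 729000 W

liquid 62.5→80.1 °C: 30.624 kJ/kg
vaporisation at 80.1 °C: 393 kJ/kg
vapour 80.1→184 °C: 110.13 kJ/kg
Δh = 30.624 + 393 + 110.13 = 533.76 kJ/kg
Q = ṁ·Δh = 81.90 kg/min × 533.76 kJ/kg = 43715 kJ/min
|Q| = 728.58 kW = 728580 W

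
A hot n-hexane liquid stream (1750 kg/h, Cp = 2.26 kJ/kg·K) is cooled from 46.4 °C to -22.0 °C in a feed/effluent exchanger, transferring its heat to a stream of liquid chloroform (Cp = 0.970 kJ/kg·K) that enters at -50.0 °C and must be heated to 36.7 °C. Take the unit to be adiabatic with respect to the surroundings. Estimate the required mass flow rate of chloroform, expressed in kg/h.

Heat released by hot stream: Q = 1750 × 2.26 × (46.4 − -22.0) = 270520 kJ/h
Energy balance on cold side (adiabatic exchanger): Q = ṁ_c·Cp_c·(T_c,out − T_c,in)
ṁ_c = 270520 / [0.970 × (36.7 − -50.0)] = 3216.7 kg/h

ṁ_c = 3220 kg/h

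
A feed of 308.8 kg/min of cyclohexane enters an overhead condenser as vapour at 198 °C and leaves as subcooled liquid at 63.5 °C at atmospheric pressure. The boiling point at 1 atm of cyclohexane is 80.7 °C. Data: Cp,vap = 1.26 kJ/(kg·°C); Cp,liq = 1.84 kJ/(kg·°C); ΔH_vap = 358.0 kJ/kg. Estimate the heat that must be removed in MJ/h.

Q_c = 9960 MJ/h

vapour 198→80.7 °C: -147.8 kJ/kg
condensation at 80.7 °C: -358 kJ/kg
liquid 80.7→63.5 °C: -31.648 kJ/kg
Δh = -147.8 + -358 + -31.648 = -537.45 kJ/kg
Q = ṁ·Δh = 308.8 kg/min × -537.45 kJ/kg = -165960 kJ/min
|Q| = 2766.1 kW = 9957.8 MJ/h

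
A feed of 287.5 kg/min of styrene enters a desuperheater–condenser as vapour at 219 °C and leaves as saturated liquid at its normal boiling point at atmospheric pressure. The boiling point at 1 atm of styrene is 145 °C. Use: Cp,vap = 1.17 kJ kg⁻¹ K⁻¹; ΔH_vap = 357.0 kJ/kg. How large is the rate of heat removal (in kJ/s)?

Q_c = 2130 kJ/s

vapour 219→145 °C: -86.58 kJ/kg
condensation at 145 °C: -357 kJ/kg
Δh = -86.58 + -357 = -443.58 kJ/kg
Q = ṁ·Δh = 287.5 kg/min × -443.58 kJ/kg = -127530 kJ/min
|Q| = 2125.5 kW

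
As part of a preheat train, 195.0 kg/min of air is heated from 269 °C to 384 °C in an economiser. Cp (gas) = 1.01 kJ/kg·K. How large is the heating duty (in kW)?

Q = ṁ·Cp·ΔT = 195.0 × 1.01 × (384 − 269) = 22649 kJ/min
Converting: 22649 / 60 s = 377.49 kW

Q = 377 kW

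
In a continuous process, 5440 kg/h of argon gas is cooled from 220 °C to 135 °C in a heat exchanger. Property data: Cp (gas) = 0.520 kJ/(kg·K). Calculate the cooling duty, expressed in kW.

Q = ṁ·Cp·ΔT = 5440 × 0.520 × (135 − 220) = -240450 kJ/h
Converting: 240450 / 3600 s = 66.791 kW

Q_c = 66.8 kW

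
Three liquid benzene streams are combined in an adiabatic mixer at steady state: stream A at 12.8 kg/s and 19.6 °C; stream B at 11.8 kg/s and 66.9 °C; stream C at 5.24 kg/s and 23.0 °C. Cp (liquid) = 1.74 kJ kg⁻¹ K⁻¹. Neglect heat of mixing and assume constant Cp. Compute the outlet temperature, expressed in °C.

Energy balance with Q = 0: Σ ṁᵢCp,ᵢ(T_out − Tᵢ) = 0
T_out = Σ ṁᵢCp,ᵢTᵢ / Σ ṁᵢCp,ᵢ
      = 2019.8 / 51.922 = 38.901 °C

T_out = 38.9 °C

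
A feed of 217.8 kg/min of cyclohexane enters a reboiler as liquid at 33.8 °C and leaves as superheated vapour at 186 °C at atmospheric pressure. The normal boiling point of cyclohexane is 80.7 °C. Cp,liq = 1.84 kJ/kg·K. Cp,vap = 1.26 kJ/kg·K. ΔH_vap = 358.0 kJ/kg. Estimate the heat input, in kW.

liquid 33.8→80.7 °C: 86.296 kJ/kg
vaporisation at 80.7 °C: 358 kJ/kg
vapour 80.7→186 °C: 132.68 kJ/kg
Δh = 86.296 + 358 + 132.68 = 576.97 kJ/kg
Q = ṁ·Δh = 217.8 kg/min × 576.97 kJ/kg = 125660 kJ/min
|Q| = 2094.4 kW

Q = 2090 kW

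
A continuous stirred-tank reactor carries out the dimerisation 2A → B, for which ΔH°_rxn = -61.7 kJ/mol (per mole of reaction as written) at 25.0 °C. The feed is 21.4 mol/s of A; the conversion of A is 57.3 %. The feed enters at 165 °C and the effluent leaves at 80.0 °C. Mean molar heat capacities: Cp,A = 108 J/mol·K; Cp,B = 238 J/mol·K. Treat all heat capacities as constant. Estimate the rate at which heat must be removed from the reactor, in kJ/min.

Extent of reaction ξ = 0.573 × 21.4 / 2 = 6.1311 mol/s
Reaction term: ξ·ΔH°_rxn = 6.1311 × -61.7 = -378.29 kJ/s
Sensible, feed 165→25 °C: -323.57 kJ/s
Outlet flows (mol/s): A 9.1378, B 6.1311
Sensible, products 25→80.0 °C: 134.53 kJ/s
Q = ΔH = -567.32 kJ/s = -567.32 kW
Heat removed = 34039 kJ/min

Q_out = 34000 kJ/min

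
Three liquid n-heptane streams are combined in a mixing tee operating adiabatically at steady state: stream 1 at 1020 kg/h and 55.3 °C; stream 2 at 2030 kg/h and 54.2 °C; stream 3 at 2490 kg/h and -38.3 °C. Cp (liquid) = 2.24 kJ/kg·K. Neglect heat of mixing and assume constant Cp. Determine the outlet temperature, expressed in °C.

Adiabatic, steady state ⇒ Σ ṁᵢCp,ᵢ(T_out − Tᵢ) = 0
T_out = Σ ṁᵢCp,ᵢTᵢ / Σ ṁᵢCp,ᵢ
      = 159190 / 12410 = 12.828 °C

T_out = 12.8 °C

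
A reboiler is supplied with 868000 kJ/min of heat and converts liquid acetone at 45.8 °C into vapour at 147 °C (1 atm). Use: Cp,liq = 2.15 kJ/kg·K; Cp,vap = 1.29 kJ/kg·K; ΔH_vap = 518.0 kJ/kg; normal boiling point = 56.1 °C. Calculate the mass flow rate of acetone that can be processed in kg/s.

ṁ = 22.0 kg/s

Δh = 2.15×(56.1−45.8) + 518.0 + 1.29×(147−56.1) = 657.41 kJ/kg
Q = 868000 kJ/min = 14467 kJ/s = 14467 kJ/s
ṁ = Q/Δh = 14467 / 657.41 = 22.006 kg/s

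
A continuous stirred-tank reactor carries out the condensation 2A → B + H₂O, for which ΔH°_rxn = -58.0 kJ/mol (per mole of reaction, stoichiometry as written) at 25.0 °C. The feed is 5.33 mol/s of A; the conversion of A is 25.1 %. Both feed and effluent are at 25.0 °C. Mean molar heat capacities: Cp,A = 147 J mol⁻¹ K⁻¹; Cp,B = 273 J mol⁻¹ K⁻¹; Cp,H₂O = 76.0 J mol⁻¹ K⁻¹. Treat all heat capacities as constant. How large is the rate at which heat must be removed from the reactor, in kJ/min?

Q_out = 2330 kJ/min

Extent of reaction ξ = 0.251 × 5.33 / 2 = 0.66892 mol/s
Reaction term: ξ·ΔH°_rxn = 0.66892 × -58.0 = -38.797 kJ/s
Q = ΔH = -38.797 kJ/s = -38.797 kW
Heat removed = 2327.8 kJ/min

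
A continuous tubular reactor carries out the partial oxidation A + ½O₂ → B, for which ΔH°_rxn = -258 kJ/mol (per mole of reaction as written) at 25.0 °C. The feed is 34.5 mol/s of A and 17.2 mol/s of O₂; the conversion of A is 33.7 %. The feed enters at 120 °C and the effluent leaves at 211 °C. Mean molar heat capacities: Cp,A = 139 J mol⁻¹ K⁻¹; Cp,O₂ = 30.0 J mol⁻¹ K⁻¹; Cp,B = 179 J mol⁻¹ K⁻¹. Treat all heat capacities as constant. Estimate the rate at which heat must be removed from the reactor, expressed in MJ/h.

Q_out = 8860 MJ/h

Extent of reaction ξ = 0.337 × 34.5 = 11.627 mol/s
Reaction term: ξ·ΔH°_rxn = 11.627 × -258 = -2999.6 kJ/s
Sensible, feed 120→25 °C: -504.59 kJ/s
Outlet flows (mol/s): A 22.873, O₂ 11.387, B 11.627
Sensible, products 25→211 °C: 1042 kJ/s
Q = ΔH = -2462.2 kJ/s = -2462.2 kW
Heat removed = 8864 MJ/h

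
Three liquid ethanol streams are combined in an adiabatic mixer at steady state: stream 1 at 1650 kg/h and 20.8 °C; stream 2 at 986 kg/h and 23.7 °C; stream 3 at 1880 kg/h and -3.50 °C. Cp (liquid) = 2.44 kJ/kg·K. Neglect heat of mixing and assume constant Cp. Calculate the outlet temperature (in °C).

Adiabatic, steady state ⇒ Σ ṁᵢCp,ᵢ(T_out − Tᵢ) = 0
Σ ṁᵢCp,ᵢTᵢ = 1650×2.44×20.8 + 986×2.44×23.7 + 1880×2.44×-3.50 = 124700
Σ ṁᵢCp,ᵢ = 1650×2.44 + 986×2.44 + 1880×2.44 = 11019
T_out = 124700 / 11019 = 11.317 °C

T_out = 11.3 °C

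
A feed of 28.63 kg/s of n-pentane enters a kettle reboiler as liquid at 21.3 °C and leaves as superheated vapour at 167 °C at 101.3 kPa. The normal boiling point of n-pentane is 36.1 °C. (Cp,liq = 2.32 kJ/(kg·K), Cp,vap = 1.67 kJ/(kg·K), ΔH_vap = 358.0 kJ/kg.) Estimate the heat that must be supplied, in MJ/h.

Q = 63000 MJ/h

liquid 21.3→36.1 °C: 34.336 kJ/kg
vaporisation at 36.1 °C: 358 kJ/kg
vapour 36.1→167 °C: 218.6 kJ/kg
Δh = 34.336 + 358 + 218.6 = 610.94 kJ/kg
Q = ṁ·Δh = 28.63 kg/s × 610.94 kJ/kg = 17491 kJ/s
|Q| = 17491 kW = 62968 MJ/h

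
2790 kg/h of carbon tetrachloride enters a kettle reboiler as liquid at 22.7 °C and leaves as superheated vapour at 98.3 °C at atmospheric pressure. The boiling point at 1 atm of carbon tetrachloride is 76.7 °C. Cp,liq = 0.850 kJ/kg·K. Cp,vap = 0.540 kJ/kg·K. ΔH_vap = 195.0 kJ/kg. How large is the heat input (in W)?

liquid 22.7→76.7 °C: 45.9 kJ/kg
vaporisation at 76.7 °C: 195 kJ/kg
vapour 76.7→98.3 °C: 11.664 kJ/kg
Δh = 45.9 + 195 + 11.664 = 252.56 kJ/kg
Q = ṁ·Δh = 2790 kg/h × 252.56 kJ/kg = 704650 kJ/h
|Q| = 195.74 kW = 195740 W

Q = 196000 W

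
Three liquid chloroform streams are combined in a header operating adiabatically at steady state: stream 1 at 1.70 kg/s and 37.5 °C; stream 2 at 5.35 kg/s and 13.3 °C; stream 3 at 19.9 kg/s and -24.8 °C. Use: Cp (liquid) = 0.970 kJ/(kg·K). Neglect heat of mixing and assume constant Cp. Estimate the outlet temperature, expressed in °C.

No heat crosses the boundary, so H_out = H_in.
T_out = Σ ṁᵢCp,ᵢTᵢ / Σ ṁᵢCp,ᵢ
      = -347.86 / 26.141 = -13.307 °C

T_out = -13.3 °C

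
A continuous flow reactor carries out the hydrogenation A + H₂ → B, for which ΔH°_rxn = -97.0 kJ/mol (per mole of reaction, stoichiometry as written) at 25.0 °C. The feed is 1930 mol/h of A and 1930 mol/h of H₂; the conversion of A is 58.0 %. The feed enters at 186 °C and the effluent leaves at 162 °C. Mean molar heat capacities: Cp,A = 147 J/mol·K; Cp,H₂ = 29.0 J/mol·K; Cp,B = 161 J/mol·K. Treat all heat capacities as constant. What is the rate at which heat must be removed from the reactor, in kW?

Extent of reaction ξ = 0.580 × 1930 = 1119.4 mol/h
Reaction term: ξ·ΔH°_rxn = 1119.4 × -97.0 = -108580 kJ/h
Sensible, feed 186→25 °C: -54688 kJ/h
Outlet flows (mol/h): A 810.6, H₂ 810.6, B 1119.4
Sensible, products 25→162 °C: 44236 kJ/h
Q = ΔH = -119030 kJ/h = -33.065 kW
Heat removed = 33.065 kW

Q_out = 33.1 kW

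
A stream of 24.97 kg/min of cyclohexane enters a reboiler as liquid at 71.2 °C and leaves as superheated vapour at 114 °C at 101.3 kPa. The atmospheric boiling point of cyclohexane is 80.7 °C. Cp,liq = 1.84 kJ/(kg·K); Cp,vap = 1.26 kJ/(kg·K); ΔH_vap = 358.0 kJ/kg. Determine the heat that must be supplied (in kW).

liquid 71.2→80.7 °C: 17.48 kJ/kg
vaporisation at 80.7 °C: 358 kJ/kg
vapour 80.7→114 °C: 41.958 kJ/kg
Δh = 17.48 + 358 + 41.958 = 417.44 kJ/kg
Q = ṁ·Δh = 24.97 kg/min × 417.44 kJ/kg = 10423 kJ/min
|Q| = 173.72 kW

Q = 174 kW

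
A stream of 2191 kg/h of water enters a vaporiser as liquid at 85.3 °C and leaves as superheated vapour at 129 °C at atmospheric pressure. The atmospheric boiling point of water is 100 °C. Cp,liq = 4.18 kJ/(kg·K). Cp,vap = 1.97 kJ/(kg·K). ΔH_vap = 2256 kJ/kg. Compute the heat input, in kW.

liquid 85.3→100 °C: 61.446 kJ/kg
vaporisation at 100 °C: 2256 kJ/kg
vapour 100→129 °C: 57.13 kJ/kg
Δh = 61.446 + 2256 + 57.13 = 2374.6 kJ/kg
Q = ṁ·Δh = 2191 kg/h × 2374.6 kJ/kg = 5.2027e+06 kJ/h
|Q| = 1445.2 kW

Q = 1450 kW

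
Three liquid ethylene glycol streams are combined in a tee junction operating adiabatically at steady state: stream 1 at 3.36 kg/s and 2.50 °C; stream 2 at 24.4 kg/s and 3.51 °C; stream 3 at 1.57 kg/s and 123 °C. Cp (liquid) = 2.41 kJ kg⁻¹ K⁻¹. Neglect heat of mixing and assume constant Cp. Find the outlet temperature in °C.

Energy balance with Q = 0: Σ ṁᵢCp,ᵢ(T_out − Tᵢ) = 0
Σ ṁᵢCp,ᵢTᵢ = 3.36×2.41×2.50 + 24.4×2.41×3.51 + 1.57×2.41×123 = 692.04
Σ ṁᵢCp,ᵢ = 3.36×2.41 + 24.4×2.41 + 1.57×2.41 = 70.685
T_out = 692.04 / 70.685 = 9.7905 °C

T_out = 9.79 °C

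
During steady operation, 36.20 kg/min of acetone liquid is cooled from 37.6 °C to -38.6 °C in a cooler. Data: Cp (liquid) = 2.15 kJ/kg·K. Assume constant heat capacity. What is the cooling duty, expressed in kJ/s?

Q_c = 98.8 kJ/s

Q = ṁ·Cp·ΔT = 36.20 × 2.15 × (-38.6 − 37.6) = -5930.6 kJ/min
Converting: 5930.6 / 60 s = 98.844 kW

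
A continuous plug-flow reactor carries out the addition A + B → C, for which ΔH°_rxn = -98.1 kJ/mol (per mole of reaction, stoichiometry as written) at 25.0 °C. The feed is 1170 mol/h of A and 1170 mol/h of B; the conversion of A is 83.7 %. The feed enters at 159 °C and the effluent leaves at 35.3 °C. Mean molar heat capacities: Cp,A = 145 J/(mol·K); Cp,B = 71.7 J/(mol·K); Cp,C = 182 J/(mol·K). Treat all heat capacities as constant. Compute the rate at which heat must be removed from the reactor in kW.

Extent of reaction ξ = 0.837 × 1170 = 979.29 mol/h
Reaction term: ξ·ΔH°_rxn = 979.29 × -98.1 = -96068 kJ/h
Sensible, feed 159→25 °C: -33974 kJ/h
Outlet flows (mol/h): A 190.71, B 190.71, C 979.29
Sensible, products 25→35.3 °C: 2261.4 kJ/h
Q = ΔH = -127780 kJ/h = -35.495 kW
Heat removed = 35.495 kW

Q_out = 35.5 kW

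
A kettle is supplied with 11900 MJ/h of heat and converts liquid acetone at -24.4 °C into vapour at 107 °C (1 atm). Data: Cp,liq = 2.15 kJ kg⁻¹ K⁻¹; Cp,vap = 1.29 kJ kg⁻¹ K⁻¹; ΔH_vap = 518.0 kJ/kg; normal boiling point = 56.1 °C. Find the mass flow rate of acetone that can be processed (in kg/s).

ṁ = 4.37 kg/s

Δh = 2.15×(56.1−-24.4) + 518.0 + 1.29×(107−56.1) = 756.74 kJ/kg
Q = 11900 MJ/h = 3305.6 kJ/s = 3305.6 kJ/s
ṁ = Q/Δh = 3305.6 / 756.74 = 4.3682 kg/s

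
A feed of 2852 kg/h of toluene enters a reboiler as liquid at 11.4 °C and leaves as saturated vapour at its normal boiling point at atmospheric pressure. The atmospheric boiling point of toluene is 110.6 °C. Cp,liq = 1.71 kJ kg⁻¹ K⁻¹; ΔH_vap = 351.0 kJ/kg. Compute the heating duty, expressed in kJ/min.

liquid 11.4→110.6 °C: 169.63 kJ/kg
vaporisation at 110.6 °C: 351 kJ/kg
Δh = 169.63 + 351 = 520.63 kJ/kg
Q = ṁ·Δh = 2852 kg/h × 520.63 kJ/kg = 1.4848e+06 kJ/h
|Q| = 412.46 kW = 24747 kJ/min

Q = 24700 kJ/min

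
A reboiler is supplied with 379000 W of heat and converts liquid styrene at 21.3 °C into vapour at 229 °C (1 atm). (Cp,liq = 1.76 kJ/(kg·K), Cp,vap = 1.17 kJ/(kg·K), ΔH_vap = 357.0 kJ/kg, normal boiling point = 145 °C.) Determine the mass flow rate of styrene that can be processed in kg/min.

Δh = 1.76×(145−21.3) + 357.0 + 1.17×(229−145) = 672.99 kJ/kg
Q = 379000 W = 379 kJ/s = 22740 kJ/min
ṁ = Q/Δh = 22740 / 672.99 = 33.789 kg/min

ṁ = 33.8 kg/min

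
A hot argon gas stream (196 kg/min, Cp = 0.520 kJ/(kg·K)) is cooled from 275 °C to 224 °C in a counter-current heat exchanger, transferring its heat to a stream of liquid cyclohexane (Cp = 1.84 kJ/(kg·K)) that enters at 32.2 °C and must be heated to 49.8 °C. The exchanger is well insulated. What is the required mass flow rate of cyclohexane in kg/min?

ṁ_c = 161 kg/min

Heat released by hot stream: Q = 196 × 0.520 × (275 − 224) = 5197.9 kJ/min
Energy balance on cold side (adiabatic exchanger): Q = ṁ_c·Cp_c·(T_c,out − T_c,in)
ṁ_c = 5197.9 / [1.84 × (49.8 − 32.2)] = 160.51 kg/min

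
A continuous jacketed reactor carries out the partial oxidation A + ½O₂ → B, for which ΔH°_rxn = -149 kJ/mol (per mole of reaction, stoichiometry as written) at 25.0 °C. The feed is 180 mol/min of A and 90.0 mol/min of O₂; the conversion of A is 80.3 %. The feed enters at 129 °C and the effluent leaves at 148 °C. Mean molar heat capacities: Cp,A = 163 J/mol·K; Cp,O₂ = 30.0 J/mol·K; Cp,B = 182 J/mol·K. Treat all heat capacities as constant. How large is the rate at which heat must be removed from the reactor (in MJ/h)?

Extent of reaction ξ = 0.803 × 180 = 144.54 mol/min
Reaction term: ξ·ΔH°_rxn = 144.54 × -149 = -21536 kJ/min
Sensible, feed 129→25 °C: -3332.2 kJ/min
Outlet flows (mol/min): A 35.46, O₂ 17.73, B 144.54
Sensible, products 25→148 °C: 4012 kJ/min
Q = ΔH = -20857 kJ/min = -347.61 kW
Heat removed = 1251.4 MJ/h

Q_out = 1250 MJ/h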